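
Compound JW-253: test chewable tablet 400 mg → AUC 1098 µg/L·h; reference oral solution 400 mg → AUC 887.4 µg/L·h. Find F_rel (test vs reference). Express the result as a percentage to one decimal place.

F_rel = 123.7%

F_rel = (AUC_test/D_test) / (AUC_ref/D_ref)
      = (1098/400) / (887.4/400)
      = 2.745 / 2.2185 = 1.2373 = 123.73%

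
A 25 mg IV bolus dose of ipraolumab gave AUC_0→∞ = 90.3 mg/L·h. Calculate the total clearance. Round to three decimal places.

CL = 0.277 L/h

CL = Dose_iv / AUC_0→∞
   = 25 / 90.3 = 0.276855 L/h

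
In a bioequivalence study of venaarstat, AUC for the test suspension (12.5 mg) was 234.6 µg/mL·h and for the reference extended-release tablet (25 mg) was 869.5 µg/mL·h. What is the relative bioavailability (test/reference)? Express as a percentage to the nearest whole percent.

F_rel = 54%

F_rel = (AUC_test/D_test) / (AUC_ref/D_ref)
      = (234.6/12.5) / (869.5/25)
      = 18.768 / 34.78 = 0.5396 = 53.96%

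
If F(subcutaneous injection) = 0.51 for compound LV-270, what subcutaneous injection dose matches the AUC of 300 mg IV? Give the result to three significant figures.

D_subcutaneous = 588 mg

For equal systemic exposure: F × D_ev = D_iv
D_ev = D_iv / F = 300 / 0.51 = 588.235 mg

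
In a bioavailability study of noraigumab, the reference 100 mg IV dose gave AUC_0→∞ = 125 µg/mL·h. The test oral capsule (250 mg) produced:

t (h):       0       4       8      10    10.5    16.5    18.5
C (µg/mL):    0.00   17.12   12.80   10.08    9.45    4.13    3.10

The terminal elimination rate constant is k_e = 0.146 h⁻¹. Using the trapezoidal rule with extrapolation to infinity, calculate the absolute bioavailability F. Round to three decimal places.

Trapezoidal AUC_0→18.5 (oral capsule):
  [0→4]: (0.00+17.12)/2 × 4 = 34.24
  [4→8]: (17.12+12.80)/2 × 4 = 59.84
  [8→10]: (12.80+10.08)/2 × 2 = 22.88
  [10→10.5]: (10.08+9.45)/2 × 0.5 = 4.8825
  [10.5→16.5]: (9.45+4.13)/2 × 6 = 40.74
  [16.5→18.5]: (4.13+3.10)/2 × 2 = 7.23
  Sum = 169.8125 µg/mL·h
Tail: C_last/k_e = 3.10/0.146 = 21.233
AUC_0→∞ (oral capsule) = 169.8125 + 21.233 = 191.0455 µg/mL·h
F = (AUC_ev/D_ev)/(AUC_iv/D_iv) = (191.0455/250)/(125/100) = 0.764182/1.25 = 0.6113

F = 0.611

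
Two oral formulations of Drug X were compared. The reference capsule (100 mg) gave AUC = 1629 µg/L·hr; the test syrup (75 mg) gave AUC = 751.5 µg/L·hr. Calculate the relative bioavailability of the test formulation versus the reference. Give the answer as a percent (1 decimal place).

F_rel = 61.5%

F_rel = (AUC_test/D_test) / (AUC_ref/D_ref)
      = (751.5/75) / (1629/100)
      = 10.02 / 16.29 = 0.6151 = 61.51%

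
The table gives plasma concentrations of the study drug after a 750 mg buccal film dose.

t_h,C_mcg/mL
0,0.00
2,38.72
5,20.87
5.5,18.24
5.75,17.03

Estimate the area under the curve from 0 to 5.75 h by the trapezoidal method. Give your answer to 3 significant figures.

Trapezoidal AUC_0→5.75:
  [0→2]: (0.00+38.72)/2 × 2 = 38.72
  [2→5]: (38.72+20.87)/2 × 3 = 89.385
  [5→5.5]: (20.87+18.24)/2 × 0.5 = 9.7775
  [5.5→5.75]: (18.24+17.03)/2 × 0.25 = 4.40875
  Sum = 142.29125 mcg/mL·h

AUC = 142 mcg/mL·h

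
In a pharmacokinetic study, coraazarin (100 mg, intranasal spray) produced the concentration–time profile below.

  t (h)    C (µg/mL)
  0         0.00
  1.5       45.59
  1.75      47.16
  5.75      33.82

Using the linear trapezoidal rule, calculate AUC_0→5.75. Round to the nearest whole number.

Trapezoidal AUC_0→5.75:
  [0→1.5]: (0.00+45.59)/2 × 1.5 = 34.1925
  [1.5→1.75]: (45.59+47.16)/2 × 0.25 = 11.59375
  [1.75→5.75]: (47.16+33.82)/2 × 4 = 161.96
  Sum = 207.74625 µg/mL·h

AUC = 208 µg/mL·h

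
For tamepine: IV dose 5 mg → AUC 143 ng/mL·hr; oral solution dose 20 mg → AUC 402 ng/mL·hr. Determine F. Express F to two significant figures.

F = (AUC_ev / D_ev) / (AUC_iv / D_iv)
  = (402/20) / (143/5)
  = 20.1 / 28.6 = 0.7028

F = 0.70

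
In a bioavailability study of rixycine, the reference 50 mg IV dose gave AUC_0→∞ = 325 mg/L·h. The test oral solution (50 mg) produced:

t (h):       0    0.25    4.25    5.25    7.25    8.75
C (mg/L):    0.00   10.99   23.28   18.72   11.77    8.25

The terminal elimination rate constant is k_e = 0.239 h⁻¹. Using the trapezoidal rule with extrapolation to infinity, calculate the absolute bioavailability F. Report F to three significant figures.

Trapezoidal AUC_0→8.75 (oral solution):
  [0→0.25]: (0.00+10.99)/2 × 0.25 = 1.37375
  [0.25→4.25]: (10.99+23.28)/2 × 4 = 68.54
  [4.25→5.25]: (23.28+18.72)/2 × 1 = 21.0
  [5.25→7.25]: (18.72+11.77)/2 × 2 = 30.49
  [7.25→8.75]: (11.77+8.25)/2 × 1.5 = 15.015
  Sum = 136.41875 mg/L·h
Tail: C_last/k_e = 8.25/0.239 = 34.519
AUC_0→∞ (oral solution) = 136.41875 + 34.519 = 170.93775 mg/L·h
F = (AUC_ev/D_ev)/(AUC_iv/D_iv) = (170.93775/50)/(325/50) = 3.418755/6.5 = 0.5260

F = 0.526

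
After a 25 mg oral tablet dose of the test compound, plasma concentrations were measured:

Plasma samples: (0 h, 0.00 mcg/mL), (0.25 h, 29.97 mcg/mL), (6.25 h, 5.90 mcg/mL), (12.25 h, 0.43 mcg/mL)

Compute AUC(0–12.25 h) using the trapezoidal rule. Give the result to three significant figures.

AUC = 130 mcg/mL·h

Trapezoidal AUC_0→12.25:
  [0→0.25]: (0.00+29.97)/2 × 0.25 = 3.74625
  [0.25→6.25]: (29.97+5.90)/2 × 6 = 107.61
  [6.25→12.25]: (5.90+0.43)/2 × 6 = 18.99
  Sum = 130.34625 mcg/mL·h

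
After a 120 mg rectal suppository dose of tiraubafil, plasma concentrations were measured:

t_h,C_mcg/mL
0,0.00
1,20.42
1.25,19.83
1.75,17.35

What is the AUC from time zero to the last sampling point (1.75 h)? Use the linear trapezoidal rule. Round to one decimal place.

Trapezoidal AUC_0→1.75:
  [0→1]: (0.00+20.42)/2 × 1 = 10.21
  [1→1.25]: (20.42+19.83)/2 × 0.25 = 5.03125
  [1.25→1.75]: (19.83+17.35)/2 × 0.5 = 9.295
  Sum = 24.53625 mcg/mL·h

AUC = 24.5 mcg/mL·h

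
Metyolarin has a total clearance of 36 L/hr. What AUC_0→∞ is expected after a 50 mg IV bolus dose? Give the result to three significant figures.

AUC_0→∞ = Dose_iv / CL
        = 50 / 36 = 1.38889 mg/L·hr

AUC = 1.39 mg/L·hr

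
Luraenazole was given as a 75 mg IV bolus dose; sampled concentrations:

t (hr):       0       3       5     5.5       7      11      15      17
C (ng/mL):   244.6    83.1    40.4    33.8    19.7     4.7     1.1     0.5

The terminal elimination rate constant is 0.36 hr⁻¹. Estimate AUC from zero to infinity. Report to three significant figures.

AUC = 737 ng/mL·hr

Trapezoidal AUC_0→17:
  [0→3]: (244.6+83.1)/2 × 3 = 491.55
  [3→5]: (83.1+40.4)/2 × 2 = 123.5
  [5→5.5]: (40.4+33.8)/2 × 0.5 = 18.55
  [5.5→7]: (33.8+19.7)/2 × 1.5 = 40.125
  [7→11]: (19.7+4.7)/2 × 4 = 48.8
  [11→15]: (4.7+1.1)/2 × 4 = 11.6
  [15→17]: (1.1+0.5)/2 × 2 = 1.6
  Sum = 735.725 ng/mL·hr
Extrapolated tail: C_last / k_e = 0.5 / 0.36 = 1.389
AUC_0→∞ = 735.725 + 1.389 = 737.114 ng/mL·hr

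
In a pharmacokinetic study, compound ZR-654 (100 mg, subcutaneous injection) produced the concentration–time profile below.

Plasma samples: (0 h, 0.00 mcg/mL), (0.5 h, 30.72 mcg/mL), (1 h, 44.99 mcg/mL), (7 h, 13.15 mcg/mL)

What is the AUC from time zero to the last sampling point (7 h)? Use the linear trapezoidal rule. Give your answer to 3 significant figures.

AUC = 201 mcg/mL·h

Trapezoidal AUC_0→7:
  [0→0.5]: (0.00+30.72)/2 × 0.5 = 7.68
  [0.5→1]: (30.72+44.99)/2 × 0.5 = 18.9275
  [1→7]: (44.99+13.15)/2 × 6 = 174.42
  Sum = 201.0275 mcg/mL·h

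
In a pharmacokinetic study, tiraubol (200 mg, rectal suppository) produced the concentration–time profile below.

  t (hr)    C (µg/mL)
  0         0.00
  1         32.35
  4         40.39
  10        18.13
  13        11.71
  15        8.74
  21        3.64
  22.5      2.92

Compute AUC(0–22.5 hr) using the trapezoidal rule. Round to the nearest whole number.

AUC = 408 µg/mL·hr

Trapezoidal AUC_0→22.5:
  [0→1]: (0.00+32.35)/2 × 1 = 16.175
  [1→4]: (32.35+40.39)/2 × 3 = 109.11
  [4→10]: (40.39+18.13)/2 × 6 = 175.56
  [10→13]: (18.13+11.71)/2 × 3 = 44.76
  [13→15]: (11.71+8.74)/2 × 2 = 20.45
  [15→21]: (8.74+3.64)/2 × 6 = 37.14
  [21→22.5]: (3.64+2.92)/2 × 1.5 = 4.92
  Sum = 408.115 µg/mL·hr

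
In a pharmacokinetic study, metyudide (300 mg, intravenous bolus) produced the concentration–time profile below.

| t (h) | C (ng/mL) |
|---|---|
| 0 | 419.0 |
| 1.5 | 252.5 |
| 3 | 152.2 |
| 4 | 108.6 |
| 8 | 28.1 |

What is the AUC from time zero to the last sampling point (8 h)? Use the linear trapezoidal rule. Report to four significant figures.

AUC = 1211 ng/mL·h

Trapezoidal AUC_0→8:
  [0→1.5]: (419.0+252.5)/2 × 1.5 = 503.625
  [1.5→3]: (252.5+152.2)/2 × 1.5 = 303.525
  [3→4]: (152.2+108.6)/2 × 1 = 130.4
  [4→8]: (108.6+28.1)/2 × 4 = 273.4
  Sum = 1210.95 ng/mL·h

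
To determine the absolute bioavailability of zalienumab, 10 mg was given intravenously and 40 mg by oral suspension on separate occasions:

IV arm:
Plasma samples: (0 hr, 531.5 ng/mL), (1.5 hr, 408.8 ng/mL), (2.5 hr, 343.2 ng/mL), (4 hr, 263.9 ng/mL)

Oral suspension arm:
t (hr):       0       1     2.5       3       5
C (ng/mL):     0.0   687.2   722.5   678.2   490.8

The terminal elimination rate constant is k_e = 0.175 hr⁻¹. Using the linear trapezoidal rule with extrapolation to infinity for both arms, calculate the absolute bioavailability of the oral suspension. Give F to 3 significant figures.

Trapezoidal AUC_0→4 (IV):
  [0→1.5]: (531.5+408.8)/2 × 1.5 = 705.225
  [1.5→2.5]: (408.8+343.2)/2 × 1 = 376.0
  [2.5→4]: (343.2+263.9)/2 × 1.5 = 455.325
  Sum = 1536.55 ng/mL·hr
IV tail: 263.9/0.175 = 1508.000; AUC_iv,0→∞ = 1536.55 + 1508.000 = 3044.55 ng/mL·hr
Trapezoidal AUC_0→5 (oral suspension):
  [0→1]: (0.0+687.2)/2 × 1 = 343.6
  [1→2.5]: (687.2+722.5)/2 × 1.5 = 1057.275
  [2.5→3]: (722.5+678.2)/2 × 0.5 = 350.175
  [3→5]: (678.2+490.8)/2 × 2 = 1169.0
  Sum = 2920.05 ng/mL·hr
oral suspension tail: 490.8/0.175 = 2804.571; AUC_ev,0→∞ = 2920.05 + 2804.571 = 5724.621 ng/mL·hr
F = (AUC_ev/D_ev)/(AUC_iv/D_iv) = (5724.621/40)/(3044.55/10) = 143.116/304.455 = 0.4701

F = 0.470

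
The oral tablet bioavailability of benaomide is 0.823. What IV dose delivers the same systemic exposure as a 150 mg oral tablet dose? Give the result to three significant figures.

Systemic exposure from an extravascular dose = F × D_ev, so the equivalent IV dose is F × D_ev.
D_iv = F × D_ev = 0.823 × 150 = 123.45 mg

D_iv = 123 mg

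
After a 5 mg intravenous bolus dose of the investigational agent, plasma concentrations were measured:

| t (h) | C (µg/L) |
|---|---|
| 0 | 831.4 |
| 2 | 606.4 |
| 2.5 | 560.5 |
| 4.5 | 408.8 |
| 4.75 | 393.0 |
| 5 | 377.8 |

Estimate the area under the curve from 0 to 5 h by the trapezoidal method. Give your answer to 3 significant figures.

AUC = 2900 µg/L·h

Trapezoidal AUC_0→5:
  [0→2]: (831.4+606.4)/2 × 2 = 1437.8
  [2→2.5]: (606.4+560.5)/2 × 0.5 = 291.725
  [2.5→4.5]: (560.5+408.8)/2 × 2 = 969.3
  [4.5→4.75]: (408.8+393.0)/2 × 0.25 = 100.225
  [4.75→5]: (393.0+377.8)/2 × 0.25 = 96.35
  Sum = 2895.4 µg/L·h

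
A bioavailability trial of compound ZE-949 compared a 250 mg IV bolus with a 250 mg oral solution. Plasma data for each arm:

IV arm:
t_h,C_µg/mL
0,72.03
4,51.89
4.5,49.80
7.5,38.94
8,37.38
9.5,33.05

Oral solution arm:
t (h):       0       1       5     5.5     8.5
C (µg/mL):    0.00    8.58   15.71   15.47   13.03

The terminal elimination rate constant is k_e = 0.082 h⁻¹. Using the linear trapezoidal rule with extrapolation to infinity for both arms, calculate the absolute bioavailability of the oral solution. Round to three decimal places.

Trapezoidal AUC_0→9.5 (IV):
  [0→4]: (72.03+51.89)/2 × 4 = 247.84
  [4→4.5]: (51.89+49.80)/2 × 0.5 = 25.4225
  [4.5→7.5]: (49.80+38.94)/2 × 3 = 133.11
  [7.5→8]: (38.94+37.38)/2 × 0.5 = 19.08
  [8→9.5]: (37.38+33.05)/2 × 1.5 = 52.8225
  Sum = 478.275 µg/mL·h
IV tail: 33.05/0.082 = 403.049; AUC_iv,0→∞ = 478.275 + 403.049 = 881.324 µg/mL·h
Trapezoidal AUC_0→8.5 (oral solution):
  [0→1]: (0.00+8.58)/2 × 1 = 4.29
  [1→5]: (8.58+15.71)/2 × 4 = 48.58
  [5→5.5]: (15.71+15.47)/2 × 0.5 = 7.795
  [5.5→8.5]: (15.47+13.03)/2 × 3 = 42.75
  Sum = 103.415 µg/mL·h
oral solution tail: 13.03/0.082 = 158.902; AUC_ev,0→∞ = 103.415 + 158.902 = 262.317 µg/mL·h
F = (AUC_ev/D_ev)/(AUC_iv/D_iv) = (262.317/250)/(881.324/250) = 1.049268/3.525296 = 0.2976

F = 0.298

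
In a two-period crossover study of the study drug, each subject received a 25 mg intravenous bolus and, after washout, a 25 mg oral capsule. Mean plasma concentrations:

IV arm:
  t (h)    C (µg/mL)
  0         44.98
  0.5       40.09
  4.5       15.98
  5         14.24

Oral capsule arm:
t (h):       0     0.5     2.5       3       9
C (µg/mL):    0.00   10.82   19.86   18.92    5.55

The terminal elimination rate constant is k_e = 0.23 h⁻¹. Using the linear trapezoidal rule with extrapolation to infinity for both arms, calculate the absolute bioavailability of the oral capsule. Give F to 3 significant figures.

Trapezoidal AUC_0→5 (IV):
  [0→0.5]: (44.98+40.09)/2 × 0.5 = 21.2675
  [0.5→4.5]: (40.09+15.98)/2 × 4 = 112.14
  [4.5→5]: (15.98+14.24)/2 × 0.5 = 7.555
  Sum = 140.9625 µg/mL·h
IV tail: 14.24/0.23 = 61.913; AUC_iv,0→∞ = 140.9625 + 61.913 = 202.8755 µg/mL·h
Trapezoidal AUC_0→9 (oral capsule):
  [0→0.5]: (0.00+10.82)/2 × 0.5 = 2.705
  [0.5→2.5]: (10.82+19.86)/2 × 2 = 30.68
  [2.5→3]: (19.86+18.92)/2 × 0.5 = 9.695
  [3→9]: (18.92+5.55)/2 × 6 = 73.41
  Sum = 116.49 µg/mL·h
oral capsule tail: 5.55/0.23 = 24.130; AUC_ev,0→∞ = 116.49 + 24.130 = 140.62 µg/mL·h
F = (AUC_ev/D_ev)/(AUC_iv/D_iv) = (140.62/25)/(202.8755/25) = 5.6248/8.11502 = 0.6931

F = 0.693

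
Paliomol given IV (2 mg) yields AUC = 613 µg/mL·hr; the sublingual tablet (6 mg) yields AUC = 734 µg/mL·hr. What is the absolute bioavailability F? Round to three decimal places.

F = 0.399

F = (AUC_ev / D_ev) / (AUC_iv / D_iv)
  = (734/6) / (613/2)
  = 122.333 / 306.5 = 0.3991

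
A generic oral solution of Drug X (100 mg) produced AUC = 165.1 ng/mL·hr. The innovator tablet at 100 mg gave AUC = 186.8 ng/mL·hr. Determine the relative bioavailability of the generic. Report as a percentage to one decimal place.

F_rel = (AUC_test/D_test) / (AUC_ref/D_ref)
      = (165.1/100) / (186.8/100)
      = 1.651 / 1.868 = 0.8838 = 88.38%

F_rel = 88.4%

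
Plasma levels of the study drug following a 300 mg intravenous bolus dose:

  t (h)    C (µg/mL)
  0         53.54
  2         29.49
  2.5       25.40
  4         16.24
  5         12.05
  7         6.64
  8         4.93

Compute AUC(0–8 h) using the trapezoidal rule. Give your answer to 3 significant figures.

Trapezoidal AUC_0→8:
  [0→2]: (53.54+29.49)/2 × 2 = 83.03
  [2→2.5]: (29.49+25.40)/2 × 0.5 = 13.7225
  [2.5→4]: (25.40+16.24)/2 × 1.5 = 31.23
  [4→5]: (16.24+12.05)/2 × 1 = 14.145
  [5→7]: (12.05+6.64)/2 × 2 = 18.69
  [7→8]: (6.64+4.93)/2 × 1 = 5.785
  Sum = 166.6025 µg/mL·h

AUC = 167 µg/mL·h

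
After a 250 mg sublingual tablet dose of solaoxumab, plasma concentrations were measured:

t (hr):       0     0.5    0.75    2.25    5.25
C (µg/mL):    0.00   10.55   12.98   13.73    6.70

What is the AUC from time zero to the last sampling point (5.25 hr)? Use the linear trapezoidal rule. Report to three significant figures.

AUC = 56.3 µg/mL·hr

Trapezoidal AUC_0→5.25:
  [0→0.5]: (0.00+10.55)/2 × 0.5 = 2.6375
  [0.5→0.75]: (10.55+12.98)/2 × 0.25 = 2.94125
  [0.75→2.25]: (12.98+13.73)/2 × 1.5 = 20.0325
  [2.25→5.25]: (13.73+6.70)/2 × 3 = 30.645
  Sum = 56.25625 µg/mL·hr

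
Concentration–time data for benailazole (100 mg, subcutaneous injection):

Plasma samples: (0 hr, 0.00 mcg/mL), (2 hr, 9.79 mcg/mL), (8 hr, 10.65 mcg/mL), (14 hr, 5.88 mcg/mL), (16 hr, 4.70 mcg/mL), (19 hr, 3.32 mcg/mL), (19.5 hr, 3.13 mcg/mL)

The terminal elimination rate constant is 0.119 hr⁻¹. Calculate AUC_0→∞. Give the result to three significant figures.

AUC = 171 mcg/mL·hr

Trapezoidal AUC_0→19.5:
  [0→2]: (0.00+9.79)/2 × 2 = 9.79
  [2→8]: (9.79+10.65)/2 × 6 = 61.32
  [8→14]: (10.65+5.88)/2 × 6 = 49.59
  [14→16]: (5.88+4.70)/2 × 2 = 10.58
  [16→19]: (4.70+3.32)/2 × 3 = 12.03
  [19→19.5]: (3.32+3.13)/2 × 0.5 = 1.6125
  Sum = 144.9225 mcg/mL·hr
Extrapolated tail: C_last / k_e = 3.13 / 0.119 = 26.303
AUC_0→∞ = 144.9225 + 26.303 = 171.2255 mcg/mL·hr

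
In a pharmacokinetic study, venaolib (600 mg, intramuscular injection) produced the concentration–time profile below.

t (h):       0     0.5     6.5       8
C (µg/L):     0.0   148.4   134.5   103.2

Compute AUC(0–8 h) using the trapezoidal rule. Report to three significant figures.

AUC = 1060 µg/L·h

Trapezoidal AUC_0→8:
  [0→0.5]: (0.0+148.4)/2 × 0.5 = 37.1
  [0.5→6.5]: (148.4+134.5)/2 × 6 = 848.7
  [6.5→8]: (134.5+103.2)/2 × 1.5 = 178.275
  Sum = 1064.075 µg/L·h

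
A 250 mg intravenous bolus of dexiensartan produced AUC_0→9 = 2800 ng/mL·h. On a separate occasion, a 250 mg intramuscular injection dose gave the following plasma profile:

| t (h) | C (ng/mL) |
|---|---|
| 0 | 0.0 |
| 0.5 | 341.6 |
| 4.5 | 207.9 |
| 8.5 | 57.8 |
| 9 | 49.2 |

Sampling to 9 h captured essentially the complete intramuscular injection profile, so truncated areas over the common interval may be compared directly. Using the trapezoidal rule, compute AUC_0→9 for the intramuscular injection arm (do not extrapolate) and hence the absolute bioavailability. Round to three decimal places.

F = 0.622

Trapezoidal AUC_0→9 (intramuscular injection):
  [0→0.5]: (0.0+341.6)/2 × 0.5 = 85.4
  [0.5→4.5]: (341.6+207.9)/2 × 4 = 1099.0
  [4.5→8.5]: (207.9+57.8)/2 × 4 = 531.4
  [8.5→9]: (57.8+49.2)/2 × 0.5 = 26.75
  Sum = 1742.55 ng/mL·h
F = (AUC_ev/D_ev)/(AUC_iv/D_iv) = (1742.55/250)/(2800/250) = 6.9702/11.2 = 0.6223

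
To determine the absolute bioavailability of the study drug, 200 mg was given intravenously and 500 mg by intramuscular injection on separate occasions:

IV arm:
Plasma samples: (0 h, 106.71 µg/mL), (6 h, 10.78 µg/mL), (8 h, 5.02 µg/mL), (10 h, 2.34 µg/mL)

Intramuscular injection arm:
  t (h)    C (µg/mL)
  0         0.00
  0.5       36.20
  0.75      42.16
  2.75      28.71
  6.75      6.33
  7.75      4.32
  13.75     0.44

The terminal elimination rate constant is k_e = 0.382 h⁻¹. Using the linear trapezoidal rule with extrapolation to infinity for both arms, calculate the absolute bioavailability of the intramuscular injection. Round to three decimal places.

Trapezoidal AUC_0→10 (IV):
  [0→6]: (106.71+10.78)/2 × 6 = 352.47
  [6→8]: (10.78+5.02)/2 × 2 = 15.8
  [8→10]: (5.02+2.34)/2 × 2 = 7.36
  Sum = 375.63 µg/mL·h
IV tail: 2.34/0.382 = 6.126; AUC_iv,0→∞ = 375.63 + 6.126 = 381.756 µg/mL·h
Trapezoidal AUC_0→13.75 (intramuscular injection):
  [0→0.5]: (0.00+36.20)/2 × 0.5 = 9.05
  [0.5→0.75]: (36.20+42.16)/2 × 0.25 = 9.795
  [0.75→2.75]: (42.16+28.71)/2 × 2 = 70.87
  [2.75→6.75]: (28.71+6.33)/2 × 4 = 70.08
  [6.75→7.75]: (6.33+4.32)/2 × 1 = 5.325
  [7.75→13.75]: (4.32+0.44)/2 × 6 = 14.28
  Sum = 179.4 µg/mL·h
intramuscular injection tail: 0.44/0.382 = 1.152; AUC_ev,0→∞ = 179.4 + 1.152 = 180.552 µg/mL·h
F = (AUC_ev/D_ev)/(AUC_iv/D_iv) = (180.552/500)/(381.756/200) = 0.361104/1.90878 = 0.1892

F = 0.189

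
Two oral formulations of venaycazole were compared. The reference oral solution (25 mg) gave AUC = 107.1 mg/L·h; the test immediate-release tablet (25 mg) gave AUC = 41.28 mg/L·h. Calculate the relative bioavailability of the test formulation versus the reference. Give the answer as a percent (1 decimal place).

F_rel = 38.5%

F_rel = (AUC_test/D_test) / (AUC_ref/D_ref)
      = (41.28/25) / (107.1/25)
      = 1.6512 / 4.284 = 0.3854 = 38.54%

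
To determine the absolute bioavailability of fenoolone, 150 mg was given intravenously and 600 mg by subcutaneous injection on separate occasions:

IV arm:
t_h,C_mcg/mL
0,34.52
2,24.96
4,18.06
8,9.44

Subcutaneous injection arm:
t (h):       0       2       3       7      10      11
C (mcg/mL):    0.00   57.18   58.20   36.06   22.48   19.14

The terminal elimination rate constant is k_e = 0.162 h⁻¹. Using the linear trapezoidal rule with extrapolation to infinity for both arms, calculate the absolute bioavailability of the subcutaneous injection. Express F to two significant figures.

F = 0.61

Trapezoidal AUC_0→8 (IV):
  [0→2]: (34.52+24.96)/2 × 2 = 59.48
  [2→4]: (24.96+18.06)/2 × 2 = 43.02
  [4→8]: (18.06+9.44)/2 × 4 = 55.0
  Sum = 157.5 mcg/mL·h
IV tail: 9.44/0.162 = 58.272; AUC_iv,0→∞ = 157.5 + 58.272 = 215.772 mcg/mL·h
Trapezoidal AUC_0→11 (subcutaneous injection):
  [0→2]: (0.00+57.18)/2 × 2 = 57.18
  [2→3]: (57.18+58.20)/2 × 1 = 57.69
  [3→7]: (58.20+36.06)/2 × 4 = 188.52
  [7→10]: (36.06+22.48)/2 × 3 = 87.81
  [10→11]: (22.48+19.14)/2 × 1 = 20.81
  Sum = 412.01 mcg/mL·h
subcutaneous injection tail: 19.14/0.162 = 118.148; AUC_ev,0→∞ = 412.01 + 118.148 = 530.158 mcg/mL·h
F = (AUC_ev/D_ev)/(AUC_iv/D_iv) = (530.158/600)/(215.772/150) = 0.883597/1.43848 = 0.6143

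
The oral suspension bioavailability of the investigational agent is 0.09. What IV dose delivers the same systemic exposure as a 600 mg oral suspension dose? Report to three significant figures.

Systemic exposure from an extravascular dose = F × D_ev, so the equivalent IV dose is F × D_ev.
D_iv = F × D_ev = 0.09 × 600 = 54 mg

D_iv = 54.0 mg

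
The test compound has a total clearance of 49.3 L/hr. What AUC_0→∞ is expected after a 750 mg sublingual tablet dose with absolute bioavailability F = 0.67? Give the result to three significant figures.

AUC = 10.2 mg/L·hr

AUC_0→∞ = F × Dose / CL
        = 0.67 × 750 / 49.3 = 10.1927 mg/L·hr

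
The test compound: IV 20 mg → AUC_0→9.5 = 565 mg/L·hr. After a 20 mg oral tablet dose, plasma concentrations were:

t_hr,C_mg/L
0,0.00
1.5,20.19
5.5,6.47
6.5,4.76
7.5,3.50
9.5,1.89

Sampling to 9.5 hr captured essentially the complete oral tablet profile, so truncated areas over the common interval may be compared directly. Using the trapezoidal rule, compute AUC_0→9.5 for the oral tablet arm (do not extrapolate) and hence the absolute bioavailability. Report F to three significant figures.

Trapezoidal AUC_0→9.5 (oral tablet):
  [0→1.5]: (0.00+20.19)/2 × 1.5 = 15.1425
  [1.5→5.5]: (20.19+6.47)/2 × 4 = 53.32
  [5.5→6.5]: (6.47+4.76)/2 × 1 = 5.615
  [6.5→7.5]: (4.76+3.50)/2 × 1 = 4.13
  [7.5→9.5]: (3.50+1.89)/2 × 2 = 5.39
  Sum = 83.5975 mg/L·hr
F = (AUC_ev/D_ev)/(AUC_iv/D_iv) = (83.5975/20)/(565/20) = 4.179875/28.25 = 0.1480

F = 0.148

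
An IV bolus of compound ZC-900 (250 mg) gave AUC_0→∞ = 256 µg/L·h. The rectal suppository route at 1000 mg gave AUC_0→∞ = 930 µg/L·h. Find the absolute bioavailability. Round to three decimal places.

F = (AUC_ev / D_ev) / (AUC_iv / D_iv)
  = (930/1000) / (256/250)
  = 0.93 / 1.024 = 0.9082

F = 0.908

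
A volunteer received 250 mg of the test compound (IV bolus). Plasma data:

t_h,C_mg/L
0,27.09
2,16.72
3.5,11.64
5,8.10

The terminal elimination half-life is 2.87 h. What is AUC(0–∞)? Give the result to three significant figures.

Trapezoidal AUC_0→5:
  [0→2]: (27.09+16.72)/2 × 2 = 43.81
  [2→3.5]: (16.72+11.64)/2 × 1.5 = 21.27
  [3.5→5]: (11.64+8.10)/2 × 1.5 = 14.805
  Sum = 79.885 mg/L·h
k_e = ln2 / t½ = 0.693147 / 2.87 = 0.2415 h^-1
Extrapolated tail: C_last / k_e = 8.10 / 0.2415 = 33.540
AUC_0→∞ = 79.885 + 33.540 = 113.425 mg/L·h

AUC = 113 mg/L·h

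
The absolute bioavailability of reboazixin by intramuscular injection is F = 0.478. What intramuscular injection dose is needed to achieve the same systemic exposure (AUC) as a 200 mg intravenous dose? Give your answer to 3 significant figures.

For equal systemic exposure: F × D_ev = D_iv
D_ev = D_iv / F = 200 / 0.478 = 418.41 mg

D_intramuscular = 418 mg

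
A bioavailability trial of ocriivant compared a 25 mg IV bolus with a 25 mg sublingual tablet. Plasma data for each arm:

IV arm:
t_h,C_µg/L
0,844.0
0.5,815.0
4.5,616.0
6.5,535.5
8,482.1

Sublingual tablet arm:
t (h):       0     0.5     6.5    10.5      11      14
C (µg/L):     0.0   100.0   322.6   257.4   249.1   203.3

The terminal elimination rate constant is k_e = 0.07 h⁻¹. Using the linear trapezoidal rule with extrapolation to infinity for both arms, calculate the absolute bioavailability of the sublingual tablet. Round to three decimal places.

F = 0.510

Trapezoidal AUC_0→8 (IV):
  [0→0.5]: (844.0+815.0)/2 × 0.5 = 414.75
  [0.5→4.5]: (815.0+616.0)/2 × 4 = 2862.0
  [4.5→6.5]: (616.0+535.5)/2 × 2 = 1151.5
  [6.5→8]: (535.5+482.1)/2 × 1.5 = 763.2
  Sum = 5191.45 µg/L·h
IV tail: 482.1/0.07 = 6887.143; AUC_iv,0→∞ = 5191.45 + 6887.143 = 12078.593 µg/L·h
Trapezoidal AUC_0→14 (sublingual tablet):
  [0→0.5]: (0.0+100.0)/2 × 0.5 = 25.0
  [0.5→6.5]: (100.0+322.6)/2 × 6 = 1267.8
  [6.5→10.5]: (322.6+257.4)/2 × 4 = 1160.0
  [10.5→11]: (257.4+249.1)/2 × 0.5 = 126.625
  [11→14]: (249.1+203.3)/2 × 3 = 678.6
  Sum = 3258.025 µg/L·h
sublingual tablet tail: 203.3/0.07 = 2904.286; AUC_ev,0→∞ = 3258.025 + 2904.286 = 6162.311 µg/L·h
F = (AUC_ev/D_ev)/(AUC_iv/D_iv) = (6162.311/25)/(12078.593/25) = 246.49244/483.14372 = 0.5102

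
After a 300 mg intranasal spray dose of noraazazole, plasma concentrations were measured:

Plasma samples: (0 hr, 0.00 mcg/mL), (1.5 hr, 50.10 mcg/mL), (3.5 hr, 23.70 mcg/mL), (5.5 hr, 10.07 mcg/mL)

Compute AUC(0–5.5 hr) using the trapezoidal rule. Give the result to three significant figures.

AUC = 145 mcg/mL·hr

Trapezoidal AUC_0→5.5:
  [0→1.5]: (0.00+50.10)/2 × 1.5 = 37.575
  [1.5→3.5]: (50.10+23.70)/2 × 2 = 73.8
  [3.5→5.5]: (23.70+10.07)/2 × 2 = 33.77
  Sum = 145.145 mcg/mL·hr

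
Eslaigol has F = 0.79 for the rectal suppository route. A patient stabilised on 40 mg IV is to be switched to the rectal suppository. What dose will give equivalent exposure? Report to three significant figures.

D_rectal = 50.6 mg

For equal systemic exposure: F × D_ev = D_iv
D_ev = D_iv / F = 40 / 0.79 = 50.6329 mg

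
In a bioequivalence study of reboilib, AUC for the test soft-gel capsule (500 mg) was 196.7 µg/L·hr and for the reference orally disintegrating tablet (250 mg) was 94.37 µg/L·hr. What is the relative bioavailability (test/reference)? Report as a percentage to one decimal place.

F_rel = (AUC_test/D_test) / (AUC_ref/D_ref)
      = (196.7/500) / (94.37/250)
      = 0.3934 / 0.37748 = 1.0422 = 104.22%

F_rel = 104.2%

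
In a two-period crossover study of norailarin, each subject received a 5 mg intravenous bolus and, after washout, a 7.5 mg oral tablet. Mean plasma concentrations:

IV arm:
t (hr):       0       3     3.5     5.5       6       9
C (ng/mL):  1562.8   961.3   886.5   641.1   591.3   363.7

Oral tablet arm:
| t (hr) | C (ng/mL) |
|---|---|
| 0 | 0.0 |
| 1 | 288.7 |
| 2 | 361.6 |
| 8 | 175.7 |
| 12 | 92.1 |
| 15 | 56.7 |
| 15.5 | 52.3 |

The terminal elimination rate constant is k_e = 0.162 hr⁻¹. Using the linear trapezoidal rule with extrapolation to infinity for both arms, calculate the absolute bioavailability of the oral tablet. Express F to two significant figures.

F = 0.22

Trapezoidal AUC_0→9 (IV):
  [0→3]: (1562.8+961.3)/2 × 3 = 3786.15
  [3→3.5]: (961.3+886.5)/2 × 0.5 = 461.95
  [3.5→5.5]: (886.5+641.1)/2 × 2 = 1527.6
  [5.5→6]: (641.1+591.3)/2 × 0.5 = 308.1
  [6→9]: (591.3+363.7)/2 × 3 = 1432.5
  Sum = 7516.3 ng/mL·hr
IV tail: 363.7/0.162 = 2245.062; AUC_iv,0→∞ = 7516.3 + 2245.062 = 9761.362 ng/mL·hr
Trapezoidal AUC_0→15.5 (oral tablet):
  [0→1]: (0.0+288.7)/2 × 1 = 144.35
  [1→2]: (288.7+361.6)/2 × 1 = 325.15
  [2→8]: (361.6+175.7)/2 × 6 = 1611.9
  [8→12]: (175.7+92.1)/2 × 4 = 535.6
  [12→15]: (92.1+56.7)/2 × 3 = 223.2
  [15→15.5]: (56.7+52.3)/2 × 0.5 = 27.25
  Sum = 2867.45 ng/mL·hr
oral tablet tail: 52.3/0.162 = 322.840; AUC_ev,0→∞ = 2867.45 + 322.840 = 3190.29 ng/mL·hr
F = (AUC_ev/D_ev)/(AUC_iv/D_iv) = (3190.29/7.5)/(9761.362/5) = 425.372/1952.2724 = 0.2179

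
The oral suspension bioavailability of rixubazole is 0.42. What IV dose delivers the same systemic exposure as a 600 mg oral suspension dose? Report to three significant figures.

D_iv = 252 mg

Systemic exposure from an extravascular dose = F × D_ev, so the equivalent IV dose is F × D_ev.
D_iv = F × D_ev = 0.42 × 600 = 252 mg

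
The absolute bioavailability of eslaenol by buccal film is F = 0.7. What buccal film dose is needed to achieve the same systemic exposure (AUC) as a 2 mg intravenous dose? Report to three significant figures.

D_buccal = 2.86 mg

For equal systemic exposure: F × D_ev = D_iv
D_ev = D_iv / F = 2 / 0.7 = 2.85714 mg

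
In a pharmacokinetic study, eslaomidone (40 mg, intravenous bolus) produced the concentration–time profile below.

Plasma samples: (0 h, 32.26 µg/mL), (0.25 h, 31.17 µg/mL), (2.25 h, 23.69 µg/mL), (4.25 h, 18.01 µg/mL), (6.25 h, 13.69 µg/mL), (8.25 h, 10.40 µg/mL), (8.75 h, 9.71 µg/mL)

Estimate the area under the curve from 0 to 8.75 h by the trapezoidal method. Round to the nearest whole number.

AUC = 165 µg/mL·h

Trapezoidal AUC_0→8.75:
  [0→0.25]: (32.26+31.17)/2 × 0.25 = 7.92875
  [0.25→2.25]: (31.17+23.69)/2 × 2 = 54.86
  [2.25→4.25]: (23.69+18.01)/2 × 2 = 41.7
  [4.25→6.25]: (18.01+13.69)/2 × 2 = 31.7
  [6.25→8.25]: (13.69+10.40)/2 × 2 = 24.09
  [8.25→8.75]: (10.40+9.71)/2 × 0.5 = 5.0275
  Sum = 165.30625 µg/mL·h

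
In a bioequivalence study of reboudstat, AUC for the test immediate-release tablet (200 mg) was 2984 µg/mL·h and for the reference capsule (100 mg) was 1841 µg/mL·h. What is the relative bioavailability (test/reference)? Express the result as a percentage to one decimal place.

F_rel = 81.0%

F_rel = (AUC_test/D_test) / (AUC_ref/D_ref)
      = (2984/200) / (1841/100)
      = 14.92 / 18.41 = 0.8104 = 81.04%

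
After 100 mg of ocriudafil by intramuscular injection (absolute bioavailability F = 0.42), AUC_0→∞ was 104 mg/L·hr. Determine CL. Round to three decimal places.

CL = 0.404 L/hr

CL = F × Dose / AUC_0→∞
   = 0.42 × 100 / 104 = 0.403846 L/hr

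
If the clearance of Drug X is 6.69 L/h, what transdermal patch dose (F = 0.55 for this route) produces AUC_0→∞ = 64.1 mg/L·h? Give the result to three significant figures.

Dose = CL × AUC_0→∞ / F
     = 6.69 × 64.1 / 0.55 = 779.689 mg

Dose = 780 mg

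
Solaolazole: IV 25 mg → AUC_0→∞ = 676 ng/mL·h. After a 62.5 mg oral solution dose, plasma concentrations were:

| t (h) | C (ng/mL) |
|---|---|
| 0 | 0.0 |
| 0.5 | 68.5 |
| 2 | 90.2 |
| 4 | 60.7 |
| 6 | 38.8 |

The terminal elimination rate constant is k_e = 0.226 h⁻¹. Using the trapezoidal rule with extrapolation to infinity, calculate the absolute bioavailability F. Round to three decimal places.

F = 0.330

Trapezoidal AUC_0→6 (oral solution):
  [0→0.5]: (0.0+68.5)/2 × 0.5 = 17.125
  [0.5→2]: (68.5+90.2)/2 × 1.5 = 119.025
  [2→4]: (90.2+60.7)/2 × 2 = 150.9
  [4→6]: (60.7+38.8)/2 × 2 = 99.5
  Sum = 386.55 ng/mL·h
Tail: C_last/k_e = 38.8/0.226 = 171.681
AUC_0→∞ (oral solution) = 386.55 + 171.681 = 558.231 ng/mL·h
F = (AUC_ev/D_ev)/(AUC_iv/D_iv) = (558.231/62.5)/(676/25) = 8.931696/27.04 = 0.3303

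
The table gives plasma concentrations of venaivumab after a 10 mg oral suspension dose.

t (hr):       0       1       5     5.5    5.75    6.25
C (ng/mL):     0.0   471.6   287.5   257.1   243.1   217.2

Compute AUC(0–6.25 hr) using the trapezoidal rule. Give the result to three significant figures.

AUC = 2070 ng/mL·hr

Trapezoidal AUC_0→6.25:
  [0→1]: (0.0+471.6)/2 × 1 = 235.8
  [1→5]: (471.6+287.5)/2 × 4 = 1518.2
  [5→5.5]: (287.5+257.1)/2 × 0.5 = 136.15
  [5.5→5.75]: (257.1+243.1)/2 × 0.25 = 62.525
  [5.75→6.25]: (243.1+217.2)/2 × 0.5 = 115.075
  Sum = 2067.75 ng/mL·hr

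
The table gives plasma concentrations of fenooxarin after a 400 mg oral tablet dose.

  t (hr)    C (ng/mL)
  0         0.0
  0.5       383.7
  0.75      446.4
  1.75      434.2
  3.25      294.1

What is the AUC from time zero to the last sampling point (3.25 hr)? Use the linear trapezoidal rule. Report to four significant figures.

AUC = 1186 ng/mL·hr

Trapezoidal AUC_0→3.25:
  [0→0.5]: (0.0+383.7)/2 × 0.5 = 95.925
  [0.5→0.75]: (383.7+446.4)/2 × 0.25 = 103.7625
  [0.75→1.75]: (446.4+434.2)/2 × 1 = 440.3
  [1.75→3.25]: (434.2+294.1)/2 × 1.5 = 546.225
  Sum = 1186.2125 ng/mL·hr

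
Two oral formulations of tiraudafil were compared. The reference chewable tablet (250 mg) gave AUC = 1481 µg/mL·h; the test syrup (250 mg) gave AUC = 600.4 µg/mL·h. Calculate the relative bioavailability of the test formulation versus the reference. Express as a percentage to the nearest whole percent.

F_rel = 41%

F_rel = (AUC_test/D_test) / (AUC_ref/D_ref)
      = (600.4/250) / (1481/250)
      = 2.4016 / 5.924 = 0.4054 = 40.54%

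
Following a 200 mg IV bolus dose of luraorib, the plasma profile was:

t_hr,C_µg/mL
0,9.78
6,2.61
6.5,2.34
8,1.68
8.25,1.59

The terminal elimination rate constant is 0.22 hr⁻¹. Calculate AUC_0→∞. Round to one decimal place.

AUC = 49.1 µg/mL·hr

Trapezoidal AUC_0→8.25:
  [0→6]: (9.78+2.61)/2 × 6 = 37.17
  [6→6.5]: (2.61+2.34)/2 × 0.5 = 1.2375
  [6.5→8]: (2.34+1.68)/2 × 1.5 = 3.015
  [8→8.25]: (1.68+1.59)/2 × 0.25 = 0.40875
  Sum = 41.83125 µg/mL·hr
Extrapolated tail: C_last / k_e = 1.59 / 0.22 = 7.227
AUC_0→∞ = 41.83125 + 7.227 = 49.05825 µg/mL·hr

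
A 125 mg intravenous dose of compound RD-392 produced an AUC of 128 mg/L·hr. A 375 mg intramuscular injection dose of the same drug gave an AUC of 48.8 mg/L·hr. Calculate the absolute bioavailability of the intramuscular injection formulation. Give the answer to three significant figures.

F = 0.127

F = (AUC_ev / D_ev) / (AUC_iv / D_iv)
  = (48.8/375) / (128/125)
  = 0.130133 / 1.024 = 0.1271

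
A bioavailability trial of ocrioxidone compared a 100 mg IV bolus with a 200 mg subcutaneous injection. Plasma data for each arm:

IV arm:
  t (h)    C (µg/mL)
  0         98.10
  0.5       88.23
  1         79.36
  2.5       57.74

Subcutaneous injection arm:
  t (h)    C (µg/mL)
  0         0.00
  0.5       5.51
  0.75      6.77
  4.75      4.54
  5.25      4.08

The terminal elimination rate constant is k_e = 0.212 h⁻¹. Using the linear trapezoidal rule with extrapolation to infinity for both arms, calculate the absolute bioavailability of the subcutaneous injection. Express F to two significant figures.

F = 0.051

Trapezoidal AUC_0→2.5 (IV):
  [0→0.5]: (98.10+88.23)/2 × 0.5 = 46.5825
  [0.5→1]: (88.23+79.36)/2 × 0.5 = 41.8975
  [1→2.5]: (79.36+57.74)/2 × 1.5 = 102.825
  Sum = 191.305 µg/mL·h
IV tail: 57.74/0.212 = 272.358; AUC_iv,0→∞ = 191.305 + 272.358 = 463.663 µg/mL·h
Trapezoidal AUC_0→5.25 (subcutaneous injection):
  [0→0.5]: (0.00+5.51)/2 × 0.5 = 1.3775
  [0.5→0.75]: (5.51+6.77)/2 × 0.25 = 1.535
  [0.75→4.75]: (6.77+4.54)/2 × 4 = 22.62
  [4.75→5.25]: (4.54+4.08)/2 × 0.5 = 2.155
  Sum = 27.6875 µg/mL·h
subcutaneous injection tail: 4.08/0.212 = 19.245; AUC_ev,0→∞ = 27.6875 + 19.245 = 46.9325 µg/mL·h
F = (AUC_ev/D_ev)/(AUC_iv/D_iv) = (46.9325/200)/(463.663/100) = 0.2346625/4.63663 = 0.0506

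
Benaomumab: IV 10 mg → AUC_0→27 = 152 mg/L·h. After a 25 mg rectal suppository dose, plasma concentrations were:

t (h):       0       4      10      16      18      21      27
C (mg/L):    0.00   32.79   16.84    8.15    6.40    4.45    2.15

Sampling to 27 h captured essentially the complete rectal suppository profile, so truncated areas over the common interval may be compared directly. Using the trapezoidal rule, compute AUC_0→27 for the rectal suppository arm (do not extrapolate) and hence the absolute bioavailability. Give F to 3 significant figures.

Trapezoidal AUC_0→27 (rectal suppository):
  [0→4]: (0.00+32.79)/2 × 4 = 65.58
  [4→10]: (32.79+16.84)/2 × 6 = 148.89
  [10→16]: (16.84+8.15)/2 × 6 = 74.97
  [16→18]: (8.15+6.40)/2 × 2 = 14.55
  [18→21]: (6.40+4.45)/2 × 3 = 16.275
  [21→27]: (4.45+2.15)/2 × 6 = 19.8
  Sum = 340.065 mg/L·h
F = (AUC_ev/D_ev)/(AUC_iv/D_iv) = (340.065/25)/(152/10) = 13.6026/15.2 = 0.8949

F = 0.895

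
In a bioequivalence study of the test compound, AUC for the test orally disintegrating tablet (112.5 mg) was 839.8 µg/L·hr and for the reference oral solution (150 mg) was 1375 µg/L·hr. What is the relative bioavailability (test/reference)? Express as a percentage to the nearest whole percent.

F_rel = (AUC_test/D_test) / (AUC_ref/D_ref)
      = (839.8/112.5) / (1375/150)
      = 7.46489 / 9.16667 = 0.8144 = 81.44%

F_rel = 81%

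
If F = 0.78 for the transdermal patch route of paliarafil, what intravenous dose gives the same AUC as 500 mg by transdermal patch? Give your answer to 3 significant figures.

D_iv = 390 mg

Systemic exposure from an extravascular dose = F × D_ev, so the equivalent IV dose is F × D_ev.
D_iv = F × D_ev = 0.78 × 500 = 390 mg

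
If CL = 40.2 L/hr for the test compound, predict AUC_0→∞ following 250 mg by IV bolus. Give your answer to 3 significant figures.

AUC = 6.22 mg/L·hr

AUC_0→∞ = Dose_iv / CL
        = 250 / 40.2 = 6.21891 mg/L·hr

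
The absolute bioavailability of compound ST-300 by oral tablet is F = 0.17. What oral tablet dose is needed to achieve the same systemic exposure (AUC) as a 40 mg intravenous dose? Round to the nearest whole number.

D_oral = 235 mg

For equal systemic exposure: F × D_ev = D_iv
D_ev = D_iv / F = 40 / 0.17 = 235.294 mg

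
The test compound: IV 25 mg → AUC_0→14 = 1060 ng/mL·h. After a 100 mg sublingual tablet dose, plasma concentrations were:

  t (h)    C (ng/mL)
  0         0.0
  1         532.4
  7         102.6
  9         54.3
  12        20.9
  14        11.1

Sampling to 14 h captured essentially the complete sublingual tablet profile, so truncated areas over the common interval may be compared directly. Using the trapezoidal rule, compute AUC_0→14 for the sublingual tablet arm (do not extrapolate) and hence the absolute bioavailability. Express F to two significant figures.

F = 0.58

Trapezoidal AUC_0→14 (sublingual tablet):
  [0→1]: (0.0+532.4)/2 × 1 = 266.2
  [1→7]: (532.4+102.6)/2 × 6 = 1905.0
  [7→9]: (102.6+54.3)/2 × 2 = 156.9
  [9→12]: (54.3+20.9)/2 × 3 = 112.8
  [12→14]: (20.9+11.1)/2 × 2 = 32.0
  Sum = 2472.9 ng/mL·h
F = (AUC_ev/D_ev)/(AUC_iv/D_iv) = (2472.9/100)/(1060/25) = 24.729/42.4 = 0.5832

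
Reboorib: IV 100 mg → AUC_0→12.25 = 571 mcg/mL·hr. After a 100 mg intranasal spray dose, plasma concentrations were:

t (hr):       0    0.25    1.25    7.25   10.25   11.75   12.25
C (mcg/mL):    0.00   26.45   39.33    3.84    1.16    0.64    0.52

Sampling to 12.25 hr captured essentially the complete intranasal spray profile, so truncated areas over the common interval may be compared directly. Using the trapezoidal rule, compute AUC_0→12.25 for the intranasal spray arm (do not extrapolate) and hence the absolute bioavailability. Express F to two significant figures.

F = 0.31

Trapezoidal AUC_0→12.25 (intranasal spray):
  [0→0.25]: (0.00+26.45)/2 × 0.25 = 3.30625
  [0.25→1.25]: (26.45+39.33)/2 × 1 = 32.89
  [1.25→7.25]: (39.33+3.84)/2 × 6 = 129.51
  [7.25→10.25]: (3.84+1.16)/2 × 3 = 7.5
  [10.25→11.75]: (1.16+0.64)/2 × 1.5 = 1.35
  [11.75→12.25]: (0.64+0.52)/2 × 0.5 = 0.29
  Sum = 174.84625 mcg/mL·hr
F = (AUC_ev/D_ev)/(AUC_iv/D_iv) = (174.84625/100)/(571/100) = 1.7484625/5.71 = 0.3062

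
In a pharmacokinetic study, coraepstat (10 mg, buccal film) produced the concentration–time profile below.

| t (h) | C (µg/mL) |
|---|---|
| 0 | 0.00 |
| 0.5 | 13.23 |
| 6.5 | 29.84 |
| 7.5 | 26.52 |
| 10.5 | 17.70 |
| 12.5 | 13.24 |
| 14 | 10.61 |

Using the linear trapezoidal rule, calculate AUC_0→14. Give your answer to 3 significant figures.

Trapezoidal AUC_0→14:
  [0→0.5]: (0.00+13.23)/2 × 0.5 = 3.3075
  [0.5→6.5]: (13.23+29.84)/2 × 6 = 129.21
  [6.5→7.5]: (29.84+26.52)/2 × 1 = 28.18
  [7.5→10.5]: (26.52+17.70)/2 × 3 = 66.33
  [10.5→12.5]: (17.70+13.24)/2 × 2 = 30.94
  [12.5→14]: (13.24+10.61)/2 × 1.5 = 17.8875
  Sum = 275.855 µg/mL·h

AUC = 276 µg/mL·h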